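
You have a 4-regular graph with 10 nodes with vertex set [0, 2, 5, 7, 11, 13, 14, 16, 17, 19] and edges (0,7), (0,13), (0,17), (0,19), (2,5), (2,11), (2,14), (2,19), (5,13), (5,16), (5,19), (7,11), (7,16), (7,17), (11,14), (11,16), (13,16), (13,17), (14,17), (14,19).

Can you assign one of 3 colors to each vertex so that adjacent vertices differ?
Suppose a proper 3-coloring c exists. The clique [0, 7, 17] takes 3 distinct colors; by symmetry let c(0) = 1, c(7) = 2, c(17) = 3.
- Vertex 13: neighbors [0, 17] already have colors [1, 3] ⇒ c(13) = 2.
- Vertex 5: neighbors [13] already have colors [2]; try each remaining color.
- Case c(5) = 1:
  - Vertex 16: neighbors [5, 7] already have colors [1, 2] ⇒ c(16) = 3.
  - Vertex 11: neighbors [7, 16] already have colors [2, 3] ⇒ c(11) = 1.
  - Vertex 14: neighbors [11, 17] already have colors [1, 3] ⇒ c(14) = 2.
  - Vertex 2: neighbors [5, 14] already have colors [1, 2] ⇒ c(2) = 3.
  - Vertex 19: neighbors [0, 14, 2] already have colors [1, 2, 3] — all 3 colors blocked. Contradiction.
- Case c(5) = 3:
  - Vertex 19: neighbors [0, 5] already have colors [1, 3] ⇒ c(19) = 2.
  - Vertex 2: neighbors [19, 5] already have colors [2, 3] ⇒ c(2) = 1.
  - Vertex 14: neighbors [2, 19, 17] already have colors [1, 2, 3] — all 3 colors blocked. Contradiction.
Every case ends in a contradiction, so G has no proper 3-coloring (χ ≥ 4).

No, G is not 3-colorable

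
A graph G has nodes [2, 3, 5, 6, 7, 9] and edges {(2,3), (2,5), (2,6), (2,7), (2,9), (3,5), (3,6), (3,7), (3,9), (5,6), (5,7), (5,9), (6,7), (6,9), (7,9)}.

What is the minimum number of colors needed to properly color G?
Clique number ω(G) = 6 (lower bound: χ ≥ ω).
The clique on [2, 3, 5, 6, 7, 9] has size 6, forcing χ ≥ 6, and the coloring below uses 6 colors, so χ(G) = 6.
A valid 6-coloring: color 1: [7]; color 2: [2]; color 3: [3]; color 4: [6]; color 5: [9]; color 6: [5].

χ(G) = 6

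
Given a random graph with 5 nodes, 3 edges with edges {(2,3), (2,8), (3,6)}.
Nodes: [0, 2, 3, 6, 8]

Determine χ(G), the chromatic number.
χ(G) = 2

Clique number ω(G) = 2 (lower bound: χ ≥ ω).
The graph is bipartite (no odd cycle), so 2 colors suffice: χ(G) = 2.
A valid 2-coloring: color 1: [0, 2, 6]; color 2: [3, 8].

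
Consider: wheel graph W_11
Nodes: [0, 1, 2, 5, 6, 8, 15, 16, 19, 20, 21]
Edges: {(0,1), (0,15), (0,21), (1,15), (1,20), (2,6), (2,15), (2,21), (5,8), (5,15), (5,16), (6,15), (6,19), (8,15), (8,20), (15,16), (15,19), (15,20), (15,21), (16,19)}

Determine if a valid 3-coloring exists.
A valid 3-coloring: color 1: [15]; color 2: [0, 2, 5, 19, 20]; color 3: [1, 6, 8, 16, 21].
(χ(G) = 3 ≤ 3.)

Yes, G is 3-colorable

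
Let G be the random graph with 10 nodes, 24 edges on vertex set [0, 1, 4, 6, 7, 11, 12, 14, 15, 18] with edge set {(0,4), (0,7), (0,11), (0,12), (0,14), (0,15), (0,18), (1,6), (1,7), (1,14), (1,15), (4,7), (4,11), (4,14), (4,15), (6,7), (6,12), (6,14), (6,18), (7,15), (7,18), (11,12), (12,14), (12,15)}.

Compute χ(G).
χ(G) = 4

Clique number ω(G) = 4 (lower bound: χ ≥ ω).
The clique on [0, 4, 7, 15] has size 4, forcing χ ≥ 4, and the coloring below uses 4 colors, so χ(G) = 4.
A valid 4-coloring: color 1: [0, 6]; color 2: [7, 12]; color 3: [1, 4, 18]; color 4: [11, 14, 15].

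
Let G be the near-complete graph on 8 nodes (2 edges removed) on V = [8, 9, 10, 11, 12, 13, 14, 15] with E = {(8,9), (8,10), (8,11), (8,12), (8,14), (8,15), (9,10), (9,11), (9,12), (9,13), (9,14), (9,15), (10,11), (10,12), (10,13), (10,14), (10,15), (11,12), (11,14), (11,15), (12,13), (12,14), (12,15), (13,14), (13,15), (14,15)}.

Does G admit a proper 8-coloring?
A valid 8-coloring: color 1: [12]; color 2: [10]; color 3: [15]; color 4: [9]; color 5: [14]; color 6: [11, 13]; color 7: [8].
(χ(G) = 7 ≤ 8.)

Yes, G is 8-colorable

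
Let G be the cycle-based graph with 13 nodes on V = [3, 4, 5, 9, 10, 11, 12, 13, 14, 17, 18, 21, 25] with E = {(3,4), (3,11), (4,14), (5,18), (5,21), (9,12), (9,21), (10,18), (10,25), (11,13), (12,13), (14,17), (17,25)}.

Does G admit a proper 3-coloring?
A valid 3-coloring: color 1: [4, 11, 12, 18, 21, 25]; color 2: [3, 5, 9, 10, 13, 17]; color 3: [14].
(χ(G) = 3 ≤ 3.)

Yes, G is 3-colorable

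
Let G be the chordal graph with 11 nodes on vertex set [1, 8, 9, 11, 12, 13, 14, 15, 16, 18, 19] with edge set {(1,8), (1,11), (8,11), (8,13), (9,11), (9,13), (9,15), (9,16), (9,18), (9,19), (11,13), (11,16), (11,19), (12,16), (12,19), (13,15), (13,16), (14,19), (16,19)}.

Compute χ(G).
Clique number ω(G) = 4 (lower bound: χ ≥ ω).
The clique on [9, 11, 16, 19] has size 4, forcing χ ≥ 4, and the coloring below uses 4 colors, so χ(G) = 4.
A valid 4-coloring: color 1: [11, 12, 14, 15, 18]; color 2: [8, 9]; color 3: [1, 13, 19]; color 4: [16].

χ(G) = 4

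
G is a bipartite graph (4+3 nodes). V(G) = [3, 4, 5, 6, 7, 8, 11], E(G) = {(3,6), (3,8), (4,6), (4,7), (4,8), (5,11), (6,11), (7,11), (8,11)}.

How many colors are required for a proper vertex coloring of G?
Clique number ω(G) = 2 (lower bound: χ ≥ ω).
The graph is bipartite (no odd cycle), so 2 colors suffice: χ(G) = 2.
A valid 2-coloring: color 1: [3, 4, 11]; color 2: [5, 6, 7, 8].

χ(G) = 2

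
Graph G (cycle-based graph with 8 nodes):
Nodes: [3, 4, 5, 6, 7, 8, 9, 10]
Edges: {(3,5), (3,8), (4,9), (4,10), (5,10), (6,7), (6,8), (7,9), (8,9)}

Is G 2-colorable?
A valid 2-coloring: color 1: [3, 6, 9, 10]; color 2: [4, 5, 7, 8].
(χ(G) = 2 ≤ 2.)

Yes, G is 2-colorable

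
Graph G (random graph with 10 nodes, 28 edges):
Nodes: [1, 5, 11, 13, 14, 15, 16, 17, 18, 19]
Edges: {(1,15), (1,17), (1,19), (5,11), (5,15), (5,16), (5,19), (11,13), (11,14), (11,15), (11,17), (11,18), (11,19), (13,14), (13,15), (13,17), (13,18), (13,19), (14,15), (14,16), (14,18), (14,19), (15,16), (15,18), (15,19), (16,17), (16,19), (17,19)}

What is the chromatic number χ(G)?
Clique number ω(G) = 5 (lower bound: χ ≥ ω).
The clique on [11, 13, 14, 15, 18] has size 5, forcing χ ≥ 5, and the coloring below uses 5 colors, so χ(G) = 5.
A valid 5-coloring: color 1: [18, 19]; color 2: [15, 17]; color 3: [1, 11, 16]; color 4: [5, 14]; color 5: [13].

χ(G) = 5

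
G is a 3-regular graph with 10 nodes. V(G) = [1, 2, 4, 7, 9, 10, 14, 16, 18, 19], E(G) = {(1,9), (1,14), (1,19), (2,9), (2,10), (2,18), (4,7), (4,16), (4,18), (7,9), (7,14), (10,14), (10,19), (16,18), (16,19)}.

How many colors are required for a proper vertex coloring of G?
Clique number ω(G) = 3 (lower bound: χ ≥ ω).
The clique on [4, 16, 18] has size 3, forcing χ ≥ 3, and the coloring below uses 3 colors, so χ(G) = 3.
A valid 3-coloring: color 1: [9, 10, 18]; color 2: [2, 4, 14, 19]; color 3: [1, 7, 16].

χ(G) = 3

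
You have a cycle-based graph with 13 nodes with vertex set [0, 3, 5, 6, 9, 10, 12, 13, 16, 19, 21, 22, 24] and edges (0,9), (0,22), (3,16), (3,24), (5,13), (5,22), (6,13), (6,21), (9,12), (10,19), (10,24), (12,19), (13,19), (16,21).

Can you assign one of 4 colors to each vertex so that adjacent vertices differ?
Yes, G is 4-colorable

A valid 4-coloring: color 1: [3, 9, 10, 13, 21, 22]; color 2: [0, 5, 6, 16, 19, 24]; color 3: [12].
(χ(G) = 3 ≤ 4.)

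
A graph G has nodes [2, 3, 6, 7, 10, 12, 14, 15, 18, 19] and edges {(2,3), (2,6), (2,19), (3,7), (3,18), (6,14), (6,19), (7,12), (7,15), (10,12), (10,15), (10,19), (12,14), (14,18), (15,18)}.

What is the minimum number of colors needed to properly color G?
Clique number ω(G) = 3 (lower bound: χ ≥ ω).
The clique on [2, 6, 19] has size 3, forcing χ ≥ 3, and the coloring below uses 3 colors, so χ(G) = 3.
A valid 3-coloring: color 1: [3, 6, 12, 15]; color 2: [2, 7, 10, 18]; color 3: [14, 19].

χ(G) = 3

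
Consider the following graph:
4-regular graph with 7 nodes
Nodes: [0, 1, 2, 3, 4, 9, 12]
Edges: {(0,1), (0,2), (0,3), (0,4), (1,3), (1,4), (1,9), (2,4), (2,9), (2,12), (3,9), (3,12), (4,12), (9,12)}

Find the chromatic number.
Clique number ω(G) = 3 (lower bound: χ ≥ ω).
Suppose a proper 3-coloring c exists. The clique [0, 1, 3] takes 3 distinct colors; by symmetry let c(0) = 1, c(1) = 2, c(3) = 3.
- Vertex 4: neighbors [0, 1] already have colors [1, 2] ⇒ c(4) = 3.
- Vertex 2: neighbors [0, 4] already have colors [1, 3] ⇒ c(2) = 2.
- Vertex 9: neighbors [1, 3] already have colors [2, 3] ⇒ c(9) = 1.
- Vertex 12: neighbors [9, 2, 3] already have colors [1, 2, 3] — all 3 colors blocked. Contradiction.
The forced assignments end in a contradiction, so G has no proper 3-coloring (χ ≥ 4).
The coloring below uses 4 colors, so χ(G) = 4.
A valid 4-coloring: color 1: [2, 3]; color 2: [4, 9]; color 3: [1, 12]; color 4: [0].

χ(G) = 4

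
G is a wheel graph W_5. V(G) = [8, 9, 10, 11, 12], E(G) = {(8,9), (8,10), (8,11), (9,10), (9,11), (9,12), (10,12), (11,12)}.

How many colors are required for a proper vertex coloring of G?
Clique number ω(G) = 3 (lower bound: χ ≥ ω).
The clique on [8, 9, 10] has size 3, forcing χ ≥ 3, and the coloring below uses 3 colors, so χ(G) = 3.
A valid 3-coloring: color 1: [9]; color 2: [10, 11]; color 3: [8, 12].

χ(G) = 3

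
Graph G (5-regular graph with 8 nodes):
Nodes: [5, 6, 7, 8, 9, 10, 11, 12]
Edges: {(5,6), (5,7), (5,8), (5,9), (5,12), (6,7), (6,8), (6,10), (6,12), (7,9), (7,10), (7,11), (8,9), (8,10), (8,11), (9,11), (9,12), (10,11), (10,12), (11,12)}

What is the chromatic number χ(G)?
Clique number ω(G) = 3 (lower bound: χ ≥ ω).
Odd cycle [11, 9, 5, 6, 10] needs 3 colors (χ ≥ 3).
Vertex 7 is adjacent to every vertex of [5, 6, 9, 10, 11], which already need 3 colors among themselves, so 7 needs a new color (χ ≥ 4).
The coloring below uses 4 colors, so χ(G) = 4.
A valid 4-coloring: color 1: [6, 11]; color 2: [9, 10]; color 3: [7, 8, 12]; color 4: [5].

χ(G) = 4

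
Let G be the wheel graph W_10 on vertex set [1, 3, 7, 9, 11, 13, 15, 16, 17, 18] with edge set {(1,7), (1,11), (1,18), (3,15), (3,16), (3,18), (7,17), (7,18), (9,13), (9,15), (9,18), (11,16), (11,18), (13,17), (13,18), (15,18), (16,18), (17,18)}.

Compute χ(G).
χ(G) = 4

Clique number ω(G) = 3 (lower bound: χ ≥ ω).
Odd cycle [16, 11, 1, 7, 17, 13, 9, 15, 3] needs 3 colors (χ ≥ 3).
Vertex 18 is adjacent to every vertex of [1, 3, 7, 9, 11, 13, 15, 16, 17], which already need 3 colors among themselves, so 18 needs a new color (χ ≥ 4).
The coloring below uses 4 colors, so χ(G) = 4.
A valid 4-coloring: color 1: [18]; color 2: [1, 15, 16, 17]; color 3: [3, 7, 11, 13]; color 4: [9].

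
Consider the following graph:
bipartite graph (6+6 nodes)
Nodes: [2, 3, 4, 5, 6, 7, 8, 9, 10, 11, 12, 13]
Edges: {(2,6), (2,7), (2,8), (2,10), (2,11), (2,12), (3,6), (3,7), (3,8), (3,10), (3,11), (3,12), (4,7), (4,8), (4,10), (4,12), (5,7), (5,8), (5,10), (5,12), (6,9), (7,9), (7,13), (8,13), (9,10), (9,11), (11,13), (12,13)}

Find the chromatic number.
Clique number ω(G) = 2 (lower bound: χ ≥ ω).
The graph is bipartite (no odd cycle), so 2 colors suffice: χ(G) = 2.
A valid 2-coloring: color 1: [6, 7, 8, 10, 11, 12]; color 2: [2, 3, 4, 5, 9, 13].

χ(G) = 2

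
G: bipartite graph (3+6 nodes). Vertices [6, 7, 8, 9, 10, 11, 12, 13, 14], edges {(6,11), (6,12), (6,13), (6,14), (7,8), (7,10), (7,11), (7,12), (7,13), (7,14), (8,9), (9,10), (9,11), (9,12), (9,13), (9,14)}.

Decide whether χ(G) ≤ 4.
A valid 4-coloring: color 1: [6, 7, 9]; color 2: [8, 10, 11, 12, 13, 14].
(χ(G) = 2 ≤ 4.)

Yes, G is 4-colorable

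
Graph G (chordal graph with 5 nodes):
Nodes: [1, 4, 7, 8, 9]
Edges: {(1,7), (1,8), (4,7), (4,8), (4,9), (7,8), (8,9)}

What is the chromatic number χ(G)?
Clique number ω(G) = 3 (lower bound: χ ≥ ω).
The clique on [1, 7, 8] has size 3, forcing χ ≥ 3, and the coloring below uses 3 colors, so χ(G) = 3.
A valid 3-coloring: color 1: [8]; color 2: [1, 4]; color 3: [7, 9].

χ(G) = 3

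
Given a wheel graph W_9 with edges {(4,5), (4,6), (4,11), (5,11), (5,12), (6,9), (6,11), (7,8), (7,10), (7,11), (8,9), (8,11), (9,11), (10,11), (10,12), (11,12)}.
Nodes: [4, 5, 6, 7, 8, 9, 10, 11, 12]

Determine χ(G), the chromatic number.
Clique number ω(G) = 3 (lower bound: χ ≥ ω).
The clique on [4, 5, 11] has size 3, forcing χ ≥ 3, and the coloring below uses 3 colors, so χ(G) = 3.
A valid 3-coloring: color 1: [11]; color 2: [4, 7, 9, 12]; color 3: [5, 6, 8, 10].

χ(G) = 3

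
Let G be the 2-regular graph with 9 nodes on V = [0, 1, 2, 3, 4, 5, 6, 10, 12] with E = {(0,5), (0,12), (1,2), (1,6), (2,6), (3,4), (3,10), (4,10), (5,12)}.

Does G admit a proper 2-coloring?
The clique on vertices [0, 5, 12] has size 3 > 2, so it alone needs 3 colors.

No, G is not 2-colorable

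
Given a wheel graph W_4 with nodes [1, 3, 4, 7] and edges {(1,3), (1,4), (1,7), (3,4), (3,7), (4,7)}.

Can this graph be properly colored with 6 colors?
Yes, G is 6-colorable

A valid 6-coloring: color 1: [7]; color 2: [3]; color 3: [4]; color 4: [1].
(χ(G) = 4 ≤ 6.)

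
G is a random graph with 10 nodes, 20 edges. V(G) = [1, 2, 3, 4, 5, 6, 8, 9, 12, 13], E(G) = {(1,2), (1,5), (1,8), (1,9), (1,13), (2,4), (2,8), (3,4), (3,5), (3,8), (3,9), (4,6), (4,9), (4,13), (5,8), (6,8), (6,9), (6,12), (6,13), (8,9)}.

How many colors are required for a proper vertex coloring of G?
χ(G) = 3

Clique number ω(G) = 3 (lower bound: χ ≥ ω).
The clique on [1, 8, 9] has size 3, forcing χ ≥ 3, and the coloring below uses 3 colors, so χ(G) = 3.
A valid 3-coloring: color 1: [4, 8, 12]; color 2: [2, 5, 9, 13]; color 3: [1, 3, 6].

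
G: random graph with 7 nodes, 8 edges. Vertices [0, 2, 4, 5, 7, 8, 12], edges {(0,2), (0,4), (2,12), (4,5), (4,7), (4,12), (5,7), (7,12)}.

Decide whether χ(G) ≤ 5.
Yes, G is 5-colorable

A valid 5-coloring: color 1: [2, 4, 8]; color 2: [0, 5, 12]; color 3: [7].
(χ(G) = 3 ≤ 5.)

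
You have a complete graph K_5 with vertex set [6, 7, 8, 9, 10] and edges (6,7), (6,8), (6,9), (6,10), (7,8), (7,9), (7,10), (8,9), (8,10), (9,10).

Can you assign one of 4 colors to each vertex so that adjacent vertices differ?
The clique on vertices [6, 7, 8, 9, 10] has size 5 > 4, so it alone needs 5 colors.

No, G is not 4-colorable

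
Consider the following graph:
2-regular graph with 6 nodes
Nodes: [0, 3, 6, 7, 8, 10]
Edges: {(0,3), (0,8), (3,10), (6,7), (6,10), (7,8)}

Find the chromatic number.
χ(G) = 2

Clique number ω(G) = 2 (lower bound: χ ≥ ω).
The graph is bipartite (no odd cycle), so 2 colors suffice: χ(G) = 2.
A valid 2-coloring: color 1: [0, 7, 10]; color 2: [3, 6, 8].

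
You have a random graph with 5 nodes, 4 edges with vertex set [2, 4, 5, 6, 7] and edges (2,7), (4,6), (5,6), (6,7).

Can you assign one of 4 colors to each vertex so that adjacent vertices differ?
Yes, G is 4-colorable

A valid 4-coloring: color 1: [2, 6]; color 2: [4, 5, 7].
(χ(G) = 2 ≤ 4.)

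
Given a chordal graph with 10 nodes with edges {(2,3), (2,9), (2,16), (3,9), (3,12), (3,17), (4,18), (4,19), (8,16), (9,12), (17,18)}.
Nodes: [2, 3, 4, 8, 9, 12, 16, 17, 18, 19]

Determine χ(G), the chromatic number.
Clique number ω(G) = 3 (lower bound: χ ≥ ω).
The clique on [2, 3, 9] has size 3, forcing χ ≥ 3, and the coloring below uses 3 colors, so χ(G) = 3.
A valid 3-coloring: color 1: [3, 16, 18, 19]; color 2: [2, 4, 8, 12, 17]; color 3: [9].

χ(G) = 3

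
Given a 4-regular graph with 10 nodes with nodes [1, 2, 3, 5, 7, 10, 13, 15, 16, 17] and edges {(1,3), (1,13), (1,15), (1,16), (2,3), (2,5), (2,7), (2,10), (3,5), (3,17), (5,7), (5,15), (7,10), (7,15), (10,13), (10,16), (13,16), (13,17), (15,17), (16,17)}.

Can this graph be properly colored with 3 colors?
A valid 3-coloring: color 1: [3, 7, 13]; color 2: [1, 5, 10, 17]; color 3: [2, 15, 16].
(χ(G) = 3 ≤ 3.)

Yes, G is 3-colorable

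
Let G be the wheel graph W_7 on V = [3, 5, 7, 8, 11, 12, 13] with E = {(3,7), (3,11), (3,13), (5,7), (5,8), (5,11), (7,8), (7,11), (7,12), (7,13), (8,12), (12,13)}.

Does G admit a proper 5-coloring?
A valid 5-coloring: color 1: [7]; color 2: [8, 11, 13]; color 3: [3, 5, 12].
(χ(G) = 3 ≤ 5.)

Yes, G is 5-colorable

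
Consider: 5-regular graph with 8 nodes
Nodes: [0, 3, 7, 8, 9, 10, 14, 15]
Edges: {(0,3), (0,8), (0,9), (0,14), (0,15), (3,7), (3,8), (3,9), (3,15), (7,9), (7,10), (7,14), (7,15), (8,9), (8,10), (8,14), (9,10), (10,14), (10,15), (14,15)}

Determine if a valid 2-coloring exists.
The clique on vertices [0, 3, 8, 9] has size 4 > 2, so it alone needs 4 colors.

No, G is not 2-colorable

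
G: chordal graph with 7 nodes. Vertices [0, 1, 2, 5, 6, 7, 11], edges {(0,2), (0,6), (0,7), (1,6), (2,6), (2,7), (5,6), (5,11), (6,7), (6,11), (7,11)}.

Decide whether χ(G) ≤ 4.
Yes, G is 4-colorable

A valid 4-coloring: color 1: [6]; color 2: [1, 5, 7]; color 3: [0, 11]; color 4: [2].
(χ(G) = 4 ≤ 4.)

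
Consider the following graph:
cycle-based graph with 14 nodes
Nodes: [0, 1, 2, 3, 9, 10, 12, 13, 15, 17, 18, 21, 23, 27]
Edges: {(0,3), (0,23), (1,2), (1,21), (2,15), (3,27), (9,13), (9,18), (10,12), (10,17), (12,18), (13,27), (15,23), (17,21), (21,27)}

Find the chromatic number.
χ(G) = 2

Clique number ω(G) = 2 (lower bound: χ ≥ ω).
The graph is bipartite (no odd cycle), so 2 colors suffice: χ(G) = 2.
A valid 2-coloring: color 1: [0, 1, 9, 12, 15, 17, 27]; color 2: [2, 3, 10, 13, 18, 21, 23].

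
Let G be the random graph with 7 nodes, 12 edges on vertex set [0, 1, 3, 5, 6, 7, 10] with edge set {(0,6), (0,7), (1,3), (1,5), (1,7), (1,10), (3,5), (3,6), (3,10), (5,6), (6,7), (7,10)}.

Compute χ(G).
Clique number ω(G) = 3 (lower bound: χ ≥ ω).
The clique on [0, 6, 7] has size 3, forcing χ ≥ 3, and the coloring below uses 3 colors, so χ(G) = 3.
A valid 3-coloring: color 1: [3, 7]; color 2: [1, 6]; color 3: [0, 5, 10].

χ(G) = 3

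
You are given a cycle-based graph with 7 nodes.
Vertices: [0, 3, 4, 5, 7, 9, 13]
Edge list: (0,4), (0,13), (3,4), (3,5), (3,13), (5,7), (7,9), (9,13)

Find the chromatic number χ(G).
χ(G) = 3

Clique number ω(G) = 2 (lower bound: χ ≥ ω).
Odd cycle [3, 5, 7, 9, 13] needs 3 colors (χ ≥ 3).
The coloring below uses 3 colors, so χ(G) = 3.
A valid 3-coloring: color 1: [4, 5, 13]; color 2: [0, 3, 9]; color 3: [7].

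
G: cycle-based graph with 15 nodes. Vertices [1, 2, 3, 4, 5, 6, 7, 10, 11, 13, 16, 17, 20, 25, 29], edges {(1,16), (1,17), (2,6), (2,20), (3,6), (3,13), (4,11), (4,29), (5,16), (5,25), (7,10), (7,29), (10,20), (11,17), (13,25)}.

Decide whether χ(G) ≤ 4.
A valid 4-coloring: color 1: [4, 5, 6, 7, 13, 17, 20]; color 2: [1, 2, 3, 10, 11, 25, 29]; color 3: [16].
(χ(G) = 3 ≤ 4.)

Yes, G is 4-colorable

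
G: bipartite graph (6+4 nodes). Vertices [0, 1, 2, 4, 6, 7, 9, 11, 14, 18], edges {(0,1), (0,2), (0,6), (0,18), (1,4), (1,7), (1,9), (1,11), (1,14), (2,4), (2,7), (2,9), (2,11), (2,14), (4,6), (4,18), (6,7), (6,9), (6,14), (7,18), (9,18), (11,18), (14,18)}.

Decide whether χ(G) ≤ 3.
A valid 3-coloring: color 1: [1, 2, 6, 18]; color 2: [0, 4, 7, 9, 11, 14].
(χ(G) = 2 ≤ 3.)

Yes, G is 3-colorable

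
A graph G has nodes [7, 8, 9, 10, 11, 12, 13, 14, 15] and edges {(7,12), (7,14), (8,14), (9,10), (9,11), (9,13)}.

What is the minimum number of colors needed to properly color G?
Clique number ω(G) = 2 (lower bound: χ ≥ ω).
The graph is bipartite (no odd cycle), so 2 colors suffice: χ(G) = 2.
A valid 2-coloring: color 1: [7, 8, 9, 15]; color 2: [10, 11, 12, 13, 14].

χ(G) = 2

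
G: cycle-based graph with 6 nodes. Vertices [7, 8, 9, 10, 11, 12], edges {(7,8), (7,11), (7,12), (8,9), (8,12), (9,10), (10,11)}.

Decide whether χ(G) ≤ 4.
Yes, G is 4-colorable

A valid 4-coloring: color 1: [7, 10]; color 2: [8, 11]; color 3: [9, 12].
(χ(G) = 3 ≤ 4.)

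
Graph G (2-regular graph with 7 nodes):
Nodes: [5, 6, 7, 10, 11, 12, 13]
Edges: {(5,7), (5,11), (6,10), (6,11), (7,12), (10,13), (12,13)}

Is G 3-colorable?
A valid 3-coloring: color 1: [5, 6, 13]; color 2: [7, 10, 11]; color 3: [12].
(χ(G) = 3 ≤ 3.)

Yes, G is 3-colorable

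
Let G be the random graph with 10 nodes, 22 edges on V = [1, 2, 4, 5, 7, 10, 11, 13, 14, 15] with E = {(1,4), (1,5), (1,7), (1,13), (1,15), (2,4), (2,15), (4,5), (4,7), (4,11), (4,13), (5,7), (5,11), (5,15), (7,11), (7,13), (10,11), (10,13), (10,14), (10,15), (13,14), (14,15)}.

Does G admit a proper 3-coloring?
The clique on vertices [1, 4, 7, 13] has size 4 > 3, so it alone needs 4 colors.

No, G is not 3-colorable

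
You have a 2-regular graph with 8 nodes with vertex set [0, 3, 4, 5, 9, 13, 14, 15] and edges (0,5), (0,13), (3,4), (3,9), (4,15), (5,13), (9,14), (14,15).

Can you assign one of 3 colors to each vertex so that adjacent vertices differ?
Yes, G is 3-colorable

A valid 3-coloring: color 1: [3, 5, 15]; color 2: [4, 13, 14]; color 3: [0, 9].
(χ(G) = 3 ≤ 3.)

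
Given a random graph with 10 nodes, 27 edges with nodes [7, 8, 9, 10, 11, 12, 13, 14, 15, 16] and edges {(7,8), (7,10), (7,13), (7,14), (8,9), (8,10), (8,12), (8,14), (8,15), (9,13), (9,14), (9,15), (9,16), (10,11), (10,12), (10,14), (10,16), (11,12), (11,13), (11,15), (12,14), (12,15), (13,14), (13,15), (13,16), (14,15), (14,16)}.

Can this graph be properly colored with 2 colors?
The clique on vertices [8, 9, 14, 15] has size 4 > 2, so it alone needs 4 colors.

No, G is not 2-colorable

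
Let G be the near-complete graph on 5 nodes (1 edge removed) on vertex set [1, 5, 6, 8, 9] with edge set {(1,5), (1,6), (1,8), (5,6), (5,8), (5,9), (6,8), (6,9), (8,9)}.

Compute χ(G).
χ(G) = 4

Clique number ω(G) = 4 (lower bound: χ ≥ ω).
The clique on [1, 5, 6, 8] has size 4, forcing χ ≥ 4, and the coloring below uses 4 colors, so χ(G) = 4.
A valid 4-coloring: color 1: [6]; color 2: [5]; color 3: [8]; color 4: [1, 9].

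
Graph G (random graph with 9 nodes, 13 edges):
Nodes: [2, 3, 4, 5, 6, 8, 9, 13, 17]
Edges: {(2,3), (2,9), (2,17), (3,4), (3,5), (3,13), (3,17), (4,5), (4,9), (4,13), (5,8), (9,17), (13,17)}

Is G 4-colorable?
A valid 4-coloring: color 1: [3, 6, 8, 9]; color 2: [4, 17]; color 3: [2, 5, 13].
(χ(G) = 3 ≤ 4.)

Yes, G is 4-colorable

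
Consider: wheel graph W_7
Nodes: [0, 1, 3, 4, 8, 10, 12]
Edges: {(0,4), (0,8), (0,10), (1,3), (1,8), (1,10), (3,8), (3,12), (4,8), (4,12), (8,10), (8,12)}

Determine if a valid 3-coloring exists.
Yes, G is 3-colorable

A valid 3-coloring: color 1: [8]; color 2: [3, 4, 10]; color 3: [0, 1, 12].
(χ(G) = 3 ≤ 3.)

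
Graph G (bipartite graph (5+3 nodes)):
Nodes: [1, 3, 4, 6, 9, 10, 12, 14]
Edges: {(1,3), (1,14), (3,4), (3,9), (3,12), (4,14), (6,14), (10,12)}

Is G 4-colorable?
Yes, G is 4-colorable

A valid 4-coloring: color 1: [3, 10, 14]; color 2: [1, 4, 6, 9, 12].
(χ(G) = 2 ≤ 4.)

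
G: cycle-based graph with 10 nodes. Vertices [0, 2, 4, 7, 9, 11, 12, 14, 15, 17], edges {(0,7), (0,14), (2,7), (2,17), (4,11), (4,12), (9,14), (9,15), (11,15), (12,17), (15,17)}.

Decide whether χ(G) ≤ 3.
A valid 3-coloring: color 1: [0, 2, 4, 15]; color 2: [7, 9, 11, 17]; color 3: [12, 14].
(χ(G) = 3 ≤ 3.)

Yes, G is 3-colorable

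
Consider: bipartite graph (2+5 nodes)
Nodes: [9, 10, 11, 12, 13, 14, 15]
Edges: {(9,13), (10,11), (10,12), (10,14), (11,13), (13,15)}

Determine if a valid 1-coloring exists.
Edge (9,13) forces its endpoints to differ, so 1 color is not enough.

No, G is not 1-colorable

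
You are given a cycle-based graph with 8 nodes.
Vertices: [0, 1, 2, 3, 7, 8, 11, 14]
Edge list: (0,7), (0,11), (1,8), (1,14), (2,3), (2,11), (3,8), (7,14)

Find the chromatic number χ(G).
Clique number ω(G) = 2 (lower bound: χ ≥ ω).
The graph is bipartite (no odd cycle), so 2 colors suffice: χ(G) = 2.
A valid 2-coloring: color 1: [0, 2, 8, 14]; color 2: [1, 3, 7, 11].

χ(G) = 2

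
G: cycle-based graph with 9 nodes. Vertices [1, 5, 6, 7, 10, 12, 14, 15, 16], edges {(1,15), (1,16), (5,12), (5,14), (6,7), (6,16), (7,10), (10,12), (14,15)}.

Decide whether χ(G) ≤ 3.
Yes, G is 3-colorable

A valid 3-coloring: color 1: [5, 6, 10, 15]; color 2: [1, 7, 12, 14]; color 3: [16].
(χ(G) = 3 ≤ 3.)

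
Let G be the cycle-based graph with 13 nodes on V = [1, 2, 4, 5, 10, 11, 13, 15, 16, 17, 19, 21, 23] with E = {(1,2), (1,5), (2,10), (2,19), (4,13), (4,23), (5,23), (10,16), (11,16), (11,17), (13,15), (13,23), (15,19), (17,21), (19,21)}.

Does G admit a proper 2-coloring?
No, G is not 2-colorable

The clique on vertices [4, 13, 23] has size 3 > 2, so it alone needs 3 colors.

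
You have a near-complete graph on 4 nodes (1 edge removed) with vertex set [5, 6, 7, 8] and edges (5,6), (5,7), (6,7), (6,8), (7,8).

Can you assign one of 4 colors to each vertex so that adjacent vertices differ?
A valid 4-coloring: color 1: [6]; color 2: [7]; color 3: [5, 8].
(χ(G) = 3 ≤ 4.)

Yes, G is 4-colorable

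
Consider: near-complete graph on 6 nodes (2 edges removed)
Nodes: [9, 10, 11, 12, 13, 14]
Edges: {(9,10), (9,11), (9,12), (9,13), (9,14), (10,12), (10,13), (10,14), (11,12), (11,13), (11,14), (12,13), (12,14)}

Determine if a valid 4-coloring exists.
A valid 4-coloring: color 1: [9]; color 2: [12]; color 3: [13, 14]; color 4: [10, 11].
(χ(G) = 4 ≤ 4.)

Yes, G is 4-colorable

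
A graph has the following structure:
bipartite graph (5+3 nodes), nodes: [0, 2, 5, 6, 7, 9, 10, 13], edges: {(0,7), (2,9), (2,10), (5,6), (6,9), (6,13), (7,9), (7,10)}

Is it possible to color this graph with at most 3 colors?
A valid 3-coloring: color 1: [0, 5, 9, 10, 13]; color 2: [2, 6, 7].
(χ(G) = 2 ≤ 3.)

Yes, G is 3-colorable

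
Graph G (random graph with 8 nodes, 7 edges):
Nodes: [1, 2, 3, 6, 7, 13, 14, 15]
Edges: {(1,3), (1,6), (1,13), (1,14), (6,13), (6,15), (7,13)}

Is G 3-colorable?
Yes, G is 3-colorable

A valid 3-coloring: color 1: [1, 2, 7, 15]; color 2: [3, 6, 14]; color 3: [13].
(χ(G) = 3 ≤ 3.)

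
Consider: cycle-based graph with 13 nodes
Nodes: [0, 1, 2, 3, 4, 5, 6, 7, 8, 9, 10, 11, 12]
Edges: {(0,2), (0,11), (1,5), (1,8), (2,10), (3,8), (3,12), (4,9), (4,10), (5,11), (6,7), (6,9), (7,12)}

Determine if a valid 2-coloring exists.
No, G is not 2-colorable

Odd cycle [1, 5, 11, 0, 2, 10, 4, 9, 6, 7, 12, 3, 8] needs 3 colors (χ ≥ 3).
Hence χ(G) ≥ 3 > 2, so no proper 2-coloring exists.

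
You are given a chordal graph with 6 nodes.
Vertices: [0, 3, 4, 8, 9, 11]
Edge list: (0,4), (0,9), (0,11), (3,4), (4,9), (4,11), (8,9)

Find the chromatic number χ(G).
Clique number ω(G) = 3 (lower bound: χ ≥ ω).
The clique on [0, 4, 9] has size 3, forcing χ ≥ 3, and the coloring below uses 3 colors, so χ(G) = 3.
A valid 3-coloring: color 1: [4, 8]; color 2: [0, 3]; color 3: [9, 11].

χ(G) = 3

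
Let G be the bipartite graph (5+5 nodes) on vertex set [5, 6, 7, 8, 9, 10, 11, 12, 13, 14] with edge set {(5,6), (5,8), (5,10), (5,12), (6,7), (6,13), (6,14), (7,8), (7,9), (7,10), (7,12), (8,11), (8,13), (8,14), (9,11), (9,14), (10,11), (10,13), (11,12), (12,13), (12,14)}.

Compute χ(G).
χ(G) = 2

Clique number ω(G) = 2 (lower bound: χ ≥ ω).
The graph is bipartite (no odd cycle), so 2 colors suffice: χ(G) = 2.
A valid 2-coloring: color 1: [6, 8, 9, 10, 12]; color 2: [5, 7, 11, 13, 14].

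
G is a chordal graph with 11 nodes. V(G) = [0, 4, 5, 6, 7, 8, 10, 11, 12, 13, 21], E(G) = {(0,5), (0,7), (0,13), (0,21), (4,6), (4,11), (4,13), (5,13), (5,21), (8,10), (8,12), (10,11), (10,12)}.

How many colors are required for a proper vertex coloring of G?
χ(G) = 3

Clique number ω(G) = 3 (lower bound: χ ≥ ω).
The clique on [0, 5, 21] has size 3, forcing χ ≥ 3, and the coloring below uses 3 colors, so χ(G) = 3.
A valid 3-coloring: color 1: [0, 4, 10]; color 2: [6, 7, 8, 11, 13, 21]; color 3: [5, 12].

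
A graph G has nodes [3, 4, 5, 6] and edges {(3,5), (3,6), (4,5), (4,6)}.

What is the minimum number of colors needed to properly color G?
χ(G) = 2

Clique number ω(G) = 2 (lower bound: χ ≥ ω).
The graph is bipartite (no odd cycle), so 2 colors suffice: χ(G) = 2.
A valid 2-coloring: color 1: [5, 6]; color 2: [3, 4].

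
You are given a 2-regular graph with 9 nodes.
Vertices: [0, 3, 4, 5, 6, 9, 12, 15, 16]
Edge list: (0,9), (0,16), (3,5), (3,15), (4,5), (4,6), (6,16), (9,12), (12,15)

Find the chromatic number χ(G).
χ(G) = 3

Clique number ω(G) = 2 (lower bound: χ ≥ ω).
Odd cycle [4, 6, 16, 0, 9, 12, 15, 3, 5] needs 3 colors (χ ≥ 3).
The coloring below uses 3 colors, so χ(G) = 3.
A valid 3-coloring: color 1: [3, 4, 9, 16]; color 2: [0, 5, 6, 15]; color 3: [12].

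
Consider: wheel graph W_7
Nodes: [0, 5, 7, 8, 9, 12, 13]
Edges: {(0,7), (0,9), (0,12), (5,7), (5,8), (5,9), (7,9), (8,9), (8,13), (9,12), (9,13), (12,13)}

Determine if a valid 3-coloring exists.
A valid 3-coloring: color 1: [9]; color 2: [0, 5, 13]; color 3: [7, 8, 12].
(χ(G) = 3 ≤ 3.)

Yes, G is 3-colorable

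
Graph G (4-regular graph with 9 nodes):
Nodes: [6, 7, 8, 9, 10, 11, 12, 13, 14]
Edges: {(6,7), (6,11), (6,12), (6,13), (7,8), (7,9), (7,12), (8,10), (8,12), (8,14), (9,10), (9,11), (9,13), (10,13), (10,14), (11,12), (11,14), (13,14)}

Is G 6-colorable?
A valid 6-coloring: color 1: [8, 11, 13]; color 2: [6, 9, 14]; color 3: [10, 12]; color 4: [7].
(χ(G) = 4 ≤ 6.)

Yes, G is 6-colorable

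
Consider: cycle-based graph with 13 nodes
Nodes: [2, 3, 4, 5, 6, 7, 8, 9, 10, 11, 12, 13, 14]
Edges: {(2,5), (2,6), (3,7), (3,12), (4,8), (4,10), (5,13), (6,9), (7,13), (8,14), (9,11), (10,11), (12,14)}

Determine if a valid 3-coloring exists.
Yes, G is 3-colorable

A valid 3-coloring: color 1: [2, 8, 9, 10, 12, 13]; color 2: [4, 5, 6, 7, 11, 14]; color 3: [3].
(χ(G) = 3 ≤ 3.)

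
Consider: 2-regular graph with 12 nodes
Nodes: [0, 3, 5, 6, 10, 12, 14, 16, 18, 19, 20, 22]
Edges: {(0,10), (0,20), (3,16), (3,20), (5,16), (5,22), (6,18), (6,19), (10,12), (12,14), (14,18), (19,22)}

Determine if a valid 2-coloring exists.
A valid 2-coloring: color 1: [6, 10, 14, 16, 20, 22]; color 2: [0, 3, 5, 12, 18, 19].
(χ(G) = 2 ≤ 2.)

Yes, G is 2-colorable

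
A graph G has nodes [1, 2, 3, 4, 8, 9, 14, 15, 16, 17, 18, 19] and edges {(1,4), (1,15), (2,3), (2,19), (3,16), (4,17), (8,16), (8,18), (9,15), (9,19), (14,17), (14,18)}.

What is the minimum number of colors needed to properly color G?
Clique number ω(G) = 2 (lower bound: χ ≥ ω).
The graph is bipartite (no odd cycle), so 2 colors suffice: χ(G) = 2.
A valid 2-coloring: color 1: [3, 4, 8, 14, 15, 19]; color 2: [1, 2, 9, 16, 17, 18].

χ(G) = 2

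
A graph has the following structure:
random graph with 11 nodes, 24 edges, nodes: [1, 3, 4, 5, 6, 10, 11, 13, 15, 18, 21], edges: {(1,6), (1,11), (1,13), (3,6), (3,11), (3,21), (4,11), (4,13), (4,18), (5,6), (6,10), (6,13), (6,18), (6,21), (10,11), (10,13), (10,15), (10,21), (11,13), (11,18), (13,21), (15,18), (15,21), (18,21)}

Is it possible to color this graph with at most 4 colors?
Yes, G is 4-colorable

A valid 4-coloring: color 1: [6, 11, 15]; color 2: [1, 4, 5, 21]; color 3: [3, 13, 18]; color 4: [10].
(χ(G) = 4 ≤ 4.)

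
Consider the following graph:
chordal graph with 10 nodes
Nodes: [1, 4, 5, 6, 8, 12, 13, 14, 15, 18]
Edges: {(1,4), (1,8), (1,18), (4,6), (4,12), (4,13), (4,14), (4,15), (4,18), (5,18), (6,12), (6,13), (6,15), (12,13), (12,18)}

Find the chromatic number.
χ(G) = 4

Clique number ω(G) = 4 (lower bound: χ ≥ ω).
The clique on [4, 6, 12, 13] has size 4, forcing χ ≥ 4, and the coloring below uses 4 colors, so χ(G) = 4.
A valid 4-coloring: color 1: [4, 5, 8]; color 2: [6, 14, 18]; color 3: [1, 12, 15]; color 4: [13].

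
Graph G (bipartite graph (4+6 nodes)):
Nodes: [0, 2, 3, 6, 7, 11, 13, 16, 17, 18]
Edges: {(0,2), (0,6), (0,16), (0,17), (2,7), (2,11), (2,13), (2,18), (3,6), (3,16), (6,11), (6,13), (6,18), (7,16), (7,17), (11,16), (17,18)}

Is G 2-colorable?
Yes, G is 2-colorable

A valid 2-coloring: color 1: [2, 6, 16, 17]; color 2: [0, 3, 7, 11, 13, 18].
(χ(G) = 2 ≤ 2.)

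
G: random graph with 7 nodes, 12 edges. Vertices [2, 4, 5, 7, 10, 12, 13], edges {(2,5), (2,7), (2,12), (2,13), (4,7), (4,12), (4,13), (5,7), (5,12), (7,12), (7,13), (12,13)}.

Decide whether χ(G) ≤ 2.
The clique on vertices [2, 7, 12, 13] has size 4 > 2, so it alone needs 4 colors.

No, G is not 2-colorable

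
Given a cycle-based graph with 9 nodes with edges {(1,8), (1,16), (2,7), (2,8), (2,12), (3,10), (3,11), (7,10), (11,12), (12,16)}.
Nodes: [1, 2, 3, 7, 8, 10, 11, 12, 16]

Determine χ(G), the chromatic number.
Clique number ω(G) = 2 (lower bound: χ ≥ ω).
Odd cycle [16, 12, 2, 8, 1] needs 3 colors (χ ≥ 3).
The coloring below uses 3 colors, so χ(G) = 3.
A valid 3-coloring: color 1: [3, 7, 8, 12]; color 2: [1, 2, 10, 11]; color 3: [16].

χ(G) = 3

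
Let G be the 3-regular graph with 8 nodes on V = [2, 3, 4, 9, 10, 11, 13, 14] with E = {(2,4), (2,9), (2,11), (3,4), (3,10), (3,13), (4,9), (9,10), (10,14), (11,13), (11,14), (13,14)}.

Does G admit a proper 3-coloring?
A valid 3-coloring: color 1: [3, 9, 11]; color 2: [2, 14]; color 3: [4, 10, 13].
(χ(G) = 3 ≤ 3.)

Yes, G is 3-colorable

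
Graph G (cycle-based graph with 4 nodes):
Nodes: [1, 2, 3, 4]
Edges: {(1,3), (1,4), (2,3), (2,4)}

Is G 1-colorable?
No, G is not 1-colorable

Edge (1,3) forces its endpoints to differ, so 1 color is not enough.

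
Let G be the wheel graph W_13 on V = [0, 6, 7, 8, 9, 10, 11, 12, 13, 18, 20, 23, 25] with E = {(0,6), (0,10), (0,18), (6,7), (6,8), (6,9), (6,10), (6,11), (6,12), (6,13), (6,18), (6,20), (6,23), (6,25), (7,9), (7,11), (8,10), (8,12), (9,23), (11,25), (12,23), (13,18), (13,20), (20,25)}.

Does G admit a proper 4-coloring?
Yes, G is 4-colorable

A valid 4-coloring: color 1: [6]; color 2: [9, 10, 11, 12, 18, 20]; color 3: [0, 7, 8, 13, 23, 25].
(χ(G) = 3 ≤ 4.)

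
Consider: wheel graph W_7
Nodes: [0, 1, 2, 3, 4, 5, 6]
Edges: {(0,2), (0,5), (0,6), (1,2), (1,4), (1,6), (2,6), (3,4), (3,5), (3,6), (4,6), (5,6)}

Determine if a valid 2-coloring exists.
No, G is not 2-colorable

The clique on vertices [0, 2, 6] has size 3 > 2, so it alone needs 3 colors.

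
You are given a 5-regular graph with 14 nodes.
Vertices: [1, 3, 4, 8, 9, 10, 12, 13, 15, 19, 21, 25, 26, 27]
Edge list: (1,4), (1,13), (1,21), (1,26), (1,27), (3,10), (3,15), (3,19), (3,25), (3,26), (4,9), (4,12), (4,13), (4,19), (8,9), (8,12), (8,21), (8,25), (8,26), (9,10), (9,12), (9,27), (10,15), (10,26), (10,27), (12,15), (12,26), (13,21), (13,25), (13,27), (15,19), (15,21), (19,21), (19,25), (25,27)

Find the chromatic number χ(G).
χ(G) = 4

Clique number ω(G) = 3 (lower bound: χ ≥ ω).
Suppose a proper 3-coloring c exists. The clique [1, 4, 13] takes 3 distinct colors; by symmetry let c(1) = 1, c(4) = 2, c(13) = 3.
- Vertex 21: neighbors [1, 13] already have colors [1, 3] ⇒ c(21) = 2.
- Vertex 27: neighbors [1, 13] already have colors [1, 3] ⇒ c(27) = 2.
- Vertex 25: neighbors [27, 13] already have colors [2, 3] ⇒ c(25) = 1.
- Vertex 8: neighbors [25, 21] already have colors [1, 2] ⇒ c(8) = 3.
- Vertex 12: neighbors [4, 8] already have colors [2, 3] ⇒ c(12) = 1.
- Vertex 9: neighbors [12, 4, 8] already have colors [1, 2, 3] — all 3 colors blocked. Contradiction.
The forced assignments end in a contradiction, so G has no proper 3-coloring (χ ≥ 4).
The coloring below uses 4 colors, so χ(G) = 4.
A valid 4-coloring: color 1: [3, 4, 21, 27]; color 2: [1, 10, 12, 19]; color 3: [9, 15, 25, 26]; color 4: [8, 13].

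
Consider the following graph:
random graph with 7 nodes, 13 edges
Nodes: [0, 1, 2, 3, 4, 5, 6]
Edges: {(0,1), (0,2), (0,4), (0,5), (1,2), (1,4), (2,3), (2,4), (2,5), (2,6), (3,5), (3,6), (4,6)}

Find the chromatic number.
Clique number ω(G) = 4 (lower bound: χ ≥ ω).
The clique on [0, 1, 2, 4] has size 4, forcing χ ≥ 4, and the coloring below uses 4 colors, so χ(G) = 4.
A valid 4-coloring: color 1: [2]; color 2: [0, 6]; color 3: [3, 4]; color 4: [1, 5].

χ(G) = 4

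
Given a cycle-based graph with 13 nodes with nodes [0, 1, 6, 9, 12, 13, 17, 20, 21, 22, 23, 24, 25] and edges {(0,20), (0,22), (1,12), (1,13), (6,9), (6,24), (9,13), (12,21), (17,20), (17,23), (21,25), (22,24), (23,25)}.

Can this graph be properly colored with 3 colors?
Yes, G is 3-colorable

A valid 3-coloring: color 1: [0, 1, 9, 21, 23, 24]; color 2: [6, 12, 13, 17, 22, 25]; color 3: [20].
(χ(G) = 3 ≤ 3.)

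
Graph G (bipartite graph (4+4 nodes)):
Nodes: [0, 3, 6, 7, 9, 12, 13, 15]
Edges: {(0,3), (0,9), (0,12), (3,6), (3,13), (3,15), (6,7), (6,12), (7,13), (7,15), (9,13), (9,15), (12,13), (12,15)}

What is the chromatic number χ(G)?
Clique number ω(G) = 2 (lower bound: χ ≥ ω).
The graph is bipartite (no odd cycle), so 2 colors suffice: χ(G) = 2.
A valid 2-coloring: color 1: [3, 7, 9, 12]; color 2: [0, 6, 13, 15].

χ(G) = 2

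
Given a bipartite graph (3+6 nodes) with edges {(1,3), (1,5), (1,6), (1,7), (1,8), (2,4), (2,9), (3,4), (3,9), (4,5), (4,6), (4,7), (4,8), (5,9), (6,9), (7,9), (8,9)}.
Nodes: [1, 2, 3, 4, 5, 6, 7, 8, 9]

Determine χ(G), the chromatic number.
Clique number ω(G) = 2 (lower bound: χ ≥ ω).
The graph is bipartite (no odd cycle), so 2 colors suffice: χ(G) = 2.
A valid 2-coloring: color 1: [1, 4, 9]; color 2: [2, 3, 5, 6, 7, 8].

χ(G) = 2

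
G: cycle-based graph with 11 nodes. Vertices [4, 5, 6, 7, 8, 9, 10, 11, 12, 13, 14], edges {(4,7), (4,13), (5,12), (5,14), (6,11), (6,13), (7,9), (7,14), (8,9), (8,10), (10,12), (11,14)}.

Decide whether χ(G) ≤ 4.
Yes, G is 4-colorable

A valid 4-coloring: color 1: [7, 8, 11, 12, 13]; color 2: [4, 6, 9, 10, 14]; color 3: [5].
(χ(G) = 3 ≤ 4.)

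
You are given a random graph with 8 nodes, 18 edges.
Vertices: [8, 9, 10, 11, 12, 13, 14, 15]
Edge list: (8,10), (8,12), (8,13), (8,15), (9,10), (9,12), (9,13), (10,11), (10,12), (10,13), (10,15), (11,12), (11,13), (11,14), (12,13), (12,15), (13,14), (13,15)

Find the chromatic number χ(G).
χ(G) = 5

Clique number ω(G) = 5 (lower bound: χ ≥ ω).
The clique on [8, 10, 12, 13, 15] has size 5, forcing χ ≥ 5, and the coloring below uses 5 colors, so χ(G) = 5.
A valid 5-coloring: color 1: [13]; color 2: [10, 14]; color 3: [12]; color 4: [8, 9, 11]; color 5: [15].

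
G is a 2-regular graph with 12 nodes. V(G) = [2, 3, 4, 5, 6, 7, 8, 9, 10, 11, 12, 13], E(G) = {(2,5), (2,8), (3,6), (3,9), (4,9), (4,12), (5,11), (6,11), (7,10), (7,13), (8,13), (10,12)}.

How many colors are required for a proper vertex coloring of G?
χ(G) = 2

Clique number ω(G) = 2 (lower bound: χ ≥ ω).
The graph is bipartite (no odd cycle), so 2 colors suffice: χ(G) = 2.
A valid 2-coloring: color 1: [5, 6, 7, 8, 9, 12]; color 2: [2, 3, 4, 10, 11, 13].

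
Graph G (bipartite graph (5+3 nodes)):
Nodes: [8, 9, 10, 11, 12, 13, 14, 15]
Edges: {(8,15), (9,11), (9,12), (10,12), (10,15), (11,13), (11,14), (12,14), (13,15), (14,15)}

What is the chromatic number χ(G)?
χ(G) = 2

Clique number ω(G) = 2 (lower bound: χ ≥ ω).
The graph is bipartite (no odd cycle), so 2 colors suffice: χ(G) = 2.
A valid 2-coloring: color 1: [11, 12, 15]; color 2: [8, 9, 10, 13, 14].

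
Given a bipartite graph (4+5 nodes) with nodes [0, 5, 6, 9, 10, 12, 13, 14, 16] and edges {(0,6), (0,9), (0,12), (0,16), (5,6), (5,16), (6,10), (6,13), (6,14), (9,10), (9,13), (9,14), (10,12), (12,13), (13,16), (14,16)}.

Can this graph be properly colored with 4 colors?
Yes, G is 4-colorable

A valid 4-coloring: color 1: [6, 9, 12, 16]; color 2: [0, 5, 10, 13, 14].
(χ(G) = 2 ≤ 4.)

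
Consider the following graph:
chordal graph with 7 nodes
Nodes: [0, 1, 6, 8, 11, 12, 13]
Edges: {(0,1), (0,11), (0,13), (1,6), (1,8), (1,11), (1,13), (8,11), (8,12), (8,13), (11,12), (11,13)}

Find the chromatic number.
χ(G) = 4

Clique number ω(G) = 4 (lower bound: χ ≥ ω).
The clique on [0, 1, 11, 13] has size 4, forcing χ ≥ 4, and the coloring below uses 4 colors, so χ(G) = 4.
A valid 4-coloring: color 1: [6, 11]; color 2: [1, 12]; color 3: [13]; color 4: [0, 8].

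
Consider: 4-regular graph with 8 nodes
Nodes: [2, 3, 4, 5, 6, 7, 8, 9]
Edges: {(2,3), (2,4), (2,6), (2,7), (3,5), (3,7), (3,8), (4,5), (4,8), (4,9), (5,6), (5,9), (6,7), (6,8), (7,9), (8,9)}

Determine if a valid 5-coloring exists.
A valid 5-coloring: color 1: [4, 7]; color 2: [3, 6, 9]; color 3: [2, 5, 8].
(χ(G) = 3 ≤ 5.)

Yes, G is 5-colorable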